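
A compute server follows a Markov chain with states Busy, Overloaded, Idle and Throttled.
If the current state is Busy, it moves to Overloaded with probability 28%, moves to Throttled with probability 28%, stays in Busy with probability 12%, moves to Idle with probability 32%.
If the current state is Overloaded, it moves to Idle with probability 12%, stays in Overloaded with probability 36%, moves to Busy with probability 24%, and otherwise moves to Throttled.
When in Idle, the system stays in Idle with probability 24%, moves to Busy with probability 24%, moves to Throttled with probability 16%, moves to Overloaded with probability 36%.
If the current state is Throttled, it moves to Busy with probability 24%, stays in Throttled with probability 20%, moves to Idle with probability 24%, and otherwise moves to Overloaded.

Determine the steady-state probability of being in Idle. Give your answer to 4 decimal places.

0.2171

Let the stationary distribution be π with π = πP and π_1 + π_2 + π_3 + π_4 = 1.
π_1 = 0.12·π_1 + 0.24·π_2 + 0.24·π_3 + 0.24·π_4
π_2 = 0.28·π_1 + 0.36·π_2 + 0.36·π_3 + 0.32·π_4
π_3 = 0.32·π_1 + 0.12·π_2 + 0.24·π_3 + 0.24·π_4
Solving with the normalization constraint gives π = (0.2143, 0.3335, 0.2171, 0.2351).
So the stationary probability of Idle is 0.2171.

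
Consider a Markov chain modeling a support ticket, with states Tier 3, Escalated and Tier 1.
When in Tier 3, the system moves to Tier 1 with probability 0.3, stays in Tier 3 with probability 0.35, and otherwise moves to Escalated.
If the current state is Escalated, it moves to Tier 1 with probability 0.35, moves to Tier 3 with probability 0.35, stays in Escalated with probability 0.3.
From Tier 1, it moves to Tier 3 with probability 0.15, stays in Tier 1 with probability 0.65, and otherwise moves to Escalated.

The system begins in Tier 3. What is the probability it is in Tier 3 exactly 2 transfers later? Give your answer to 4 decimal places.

Sum over the intermediate state after 1 transfer:
P = P(Tier 3→Tier 3)·P(Tier 3→Tier 3) + P(Tier 3→Escalated)·P(Escalated→Tier 3) + P(Tier 3→Tier 1)·P(Tier 1→Tier 3)
  = 0.35×0.35 + 0.35×0.35 + 0.3×0.15
  = 0.1225 + 0.1225 + 0.0450 = 0.2900

0.2900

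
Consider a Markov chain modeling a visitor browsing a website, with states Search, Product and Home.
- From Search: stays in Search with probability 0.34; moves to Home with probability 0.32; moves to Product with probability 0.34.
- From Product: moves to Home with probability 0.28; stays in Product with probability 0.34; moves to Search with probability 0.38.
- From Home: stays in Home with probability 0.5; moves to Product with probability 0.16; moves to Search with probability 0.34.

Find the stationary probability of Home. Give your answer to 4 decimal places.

0.3770

Let the stationary distribution be π with π = πP and π_1 + π_2 + π_3 = 1.
π_1 = 0.34·π_1 + 0.38·π_2 + 0.34·π_3
π_2 = 0.34·π_1 + 0.34·π_2 + 0.16·π_3
Solving with the normalization constraint gives π = (0.3509, 0.2721, 0.3770).
So the stationary probability of Home is 0.3770.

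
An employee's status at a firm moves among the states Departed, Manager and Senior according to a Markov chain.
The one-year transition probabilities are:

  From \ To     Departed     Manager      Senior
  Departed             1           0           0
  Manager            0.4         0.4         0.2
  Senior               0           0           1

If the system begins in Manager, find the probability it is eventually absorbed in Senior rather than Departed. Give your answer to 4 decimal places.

Let h(s) be the probability of absorption at Senior starting from transient state s. Then h(Senior) = 1 and h(Departed) = 0. By first-step analysis:
h(Manager) = 0.4·0 + 0.4·h(Manager) + 0.2·1
Solving: h(Manager) = 0.3333.
Starting from Manager, the probability is 0.3333.

0.3333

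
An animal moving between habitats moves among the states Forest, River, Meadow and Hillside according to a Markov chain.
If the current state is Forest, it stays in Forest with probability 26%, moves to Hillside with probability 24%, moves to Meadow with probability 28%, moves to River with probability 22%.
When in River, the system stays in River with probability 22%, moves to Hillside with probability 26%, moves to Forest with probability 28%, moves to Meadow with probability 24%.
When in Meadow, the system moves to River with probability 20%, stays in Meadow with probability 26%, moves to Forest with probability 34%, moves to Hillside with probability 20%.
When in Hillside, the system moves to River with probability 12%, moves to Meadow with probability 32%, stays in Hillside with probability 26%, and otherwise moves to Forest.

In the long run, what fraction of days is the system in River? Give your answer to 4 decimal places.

0.1907

Let the stationary distribution be π with π = πP and π_1 + π_2 + π_3 + π_4 = 1.
π_1 = 0.26·π_1 + 0.28·π_2 + 0.34·π_3 + 0.3·π_4
π_2 = 0.22·π_1 + 0.22·π_2 + 0.2·π_3 + 0.12·π_4
π_3 = 0.28·π_1 + 0.24·π_2 + 0.26·π_3 + 0.32·π_4
Solving with the normalization constraint gives π = (0.2954, 0.1907, 0.2763, 0.2375).
So the stationary probability of River is 0.1907.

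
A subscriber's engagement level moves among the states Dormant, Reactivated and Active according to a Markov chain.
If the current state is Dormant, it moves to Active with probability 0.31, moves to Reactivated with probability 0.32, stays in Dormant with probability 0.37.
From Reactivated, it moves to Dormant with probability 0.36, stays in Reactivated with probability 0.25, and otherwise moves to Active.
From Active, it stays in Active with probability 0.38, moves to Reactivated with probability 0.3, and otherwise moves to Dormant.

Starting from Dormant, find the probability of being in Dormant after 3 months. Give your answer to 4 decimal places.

Propagate the distribution vector 3 months from Dormant.
After 0 months: (1.0000, 0.0000, 0.0000)
After 1 month: (0.3700, 0.3200, 0.3100)
After 2 months: (0.3513, 0.2914, 0.3573)
After 3 months: (0.3492, 0.2925, 0.3583)
P(in Dormant after 3 months) = 0.3492

0.3492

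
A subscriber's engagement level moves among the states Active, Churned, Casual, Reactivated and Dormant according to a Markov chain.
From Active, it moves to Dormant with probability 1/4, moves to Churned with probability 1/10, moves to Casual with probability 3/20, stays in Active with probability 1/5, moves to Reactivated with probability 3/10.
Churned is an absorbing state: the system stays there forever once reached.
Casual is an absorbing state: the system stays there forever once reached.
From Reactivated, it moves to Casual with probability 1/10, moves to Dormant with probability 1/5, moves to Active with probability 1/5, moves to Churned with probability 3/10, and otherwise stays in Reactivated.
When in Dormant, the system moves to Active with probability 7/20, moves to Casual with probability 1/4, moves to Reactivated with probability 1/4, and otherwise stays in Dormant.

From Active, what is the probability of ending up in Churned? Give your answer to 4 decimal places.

Let h(s) be the probability of absorption at Churned starting from transient state s. Then h(Churned) = 1 and h(Casual) = 0. By first-step analysis:
h(Active) = 0.2·h(Active) + 0.1·1 + 0.15·0 + 0.3·h(Reactivated) + 0.25·h(Dormant)
h(Reactivated) = 0.2·h(Active) + 0.3·1 + 0.1·0 + 0.2·h(Reactivated) + 0.2·h(Dormant)
h(Dormant) = 0.35·h(Active) + 0.25·0 + 0.25·h(Reactivated) + 0.15·h(Dormant)
Solving: h(Active) = 0.4528, h(Reactivated) = 0.5773, h(Dormant) = 0.3562.
Starting from Active, the probability is 0.4528.

0.4528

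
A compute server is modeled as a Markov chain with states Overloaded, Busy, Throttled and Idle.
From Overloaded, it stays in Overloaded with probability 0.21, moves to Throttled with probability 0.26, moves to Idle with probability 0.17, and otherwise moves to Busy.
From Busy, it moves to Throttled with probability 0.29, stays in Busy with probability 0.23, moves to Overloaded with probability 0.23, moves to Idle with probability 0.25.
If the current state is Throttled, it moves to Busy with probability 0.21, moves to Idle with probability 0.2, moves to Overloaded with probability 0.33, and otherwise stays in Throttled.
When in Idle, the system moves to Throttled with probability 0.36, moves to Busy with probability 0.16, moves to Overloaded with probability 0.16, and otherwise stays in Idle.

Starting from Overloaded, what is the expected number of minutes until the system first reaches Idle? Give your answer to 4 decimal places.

4.9828

Let t(s) be the expected number of minutes to first reach Idle from state s, with t(Idle) = 0. Conditioning on the first minute:
t(Overloaded) = 1 + 0.21·t(Overloaded) + 0.36·t(Busy) + 0.26·t(Throttled)
t(Busy) = 1 + 0.23·t(Overloaded) + 0.23·t(Busy) + 0.29·t(Throttled)
t(Throttled) = 1 + 0.33·t(Overloaded) + 0.21·t(Busy) + 0.26·t(Throttled)
Solving: t(Overloaded) = 4.9828, t(Busy) = 4.6275, t(Throttled) = 4.8866.
Expected minutes from Overloaded to Idle: 4.9828.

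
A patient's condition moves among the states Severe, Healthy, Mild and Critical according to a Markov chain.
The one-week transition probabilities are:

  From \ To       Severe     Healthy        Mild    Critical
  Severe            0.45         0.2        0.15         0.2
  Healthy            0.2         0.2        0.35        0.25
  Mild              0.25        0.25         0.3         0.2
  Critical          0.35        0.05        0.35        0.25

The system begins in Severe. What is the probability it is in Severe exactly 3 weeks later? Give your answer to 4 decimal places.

0.3331

Propagate the distribution vector 3 weeks from Severe.
After 0 weeks: (1.0000, 0.0000, 0.0000, 0.0000)
After 1 week: (0.4500, 0.2000, 0.1500, 0.2000)
After 2 weeks: (0.3500, 0.1775, 0.2525, 0.2200)
After 3 weeks: (0.3331, 0.1796, 0.2674, 0.2199)
P(in Severe after 3 weeks) = 0.3331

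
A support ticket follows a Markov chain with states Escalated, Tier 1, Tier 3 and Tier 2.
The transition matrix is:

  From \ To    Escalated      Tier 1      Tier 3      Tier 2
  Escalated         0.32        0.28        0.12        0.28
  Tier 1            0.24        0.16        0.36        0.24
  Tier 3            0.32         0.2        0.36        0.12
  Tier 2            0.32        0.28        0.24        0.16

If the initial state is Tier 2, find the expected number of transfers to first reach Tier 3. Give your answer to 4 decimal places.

Let t(s) be the expected number of transfers to first reach Tier 3 from state s, with t(Tier 3) = 0. Conditioning on the first transfer:
t(Escalated) = 1 + 0.32·t(Escalated) + 0.28·t(Tier 1) + 0.28·t(Tier 2)
t(Tier 1) = 1 + 0.24·t(Escalated) + 0.16·t(Tier 1) + 0.24·t(Tier 2)
t(Tier 2) = 1 + 0.32·t(Escalated) + 0.28·t(Tier 1) + 0.16·t(Tier 2)
Solving: t(Escalated) = 4.7863, t(Tier 1) = 3.7790, t(Tier 2) = 4.2735.
Expected transfers from Tier 2 to Tier 3: 4.2735.

4.2735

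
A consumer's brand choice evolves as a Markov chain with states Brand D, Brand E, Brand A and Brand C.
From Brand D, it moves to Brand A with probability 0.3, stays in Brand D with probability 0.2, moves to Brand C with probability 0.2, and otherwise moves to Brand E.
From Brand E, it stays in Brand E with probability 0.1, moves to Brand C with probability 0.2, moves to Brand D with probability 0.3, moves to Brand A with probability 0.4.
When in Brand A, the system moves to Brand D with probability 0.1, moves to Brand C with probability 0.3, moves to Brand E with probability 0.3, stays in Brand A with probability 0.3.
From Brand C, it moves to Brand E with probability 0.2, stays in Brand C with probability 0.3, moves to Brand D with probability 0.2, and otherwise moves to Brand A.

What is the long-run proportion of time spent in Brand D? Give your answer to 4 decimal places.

Let the stationary distribution be π with π = πP and π_1 + π_2 + π_3 + π_4 = 1.
π_1 = 0.2·π_1 + 0.3·π_2 + 0.1·π_3 + 0.2·π_4
π_2 = 0.3·π_1 + 0.1·π_2 + 0.3·π_3 + 0.2·π_4
π_3 = 0.3·π_1 + 0.4·π_2 + 0.3·π_3 + 0.3·π_4
Solving with the normalization constraint gives π = (0.1906, 0.2285, 0.3228, 0.2581).
So the stationary probability of Brand D is 0.1906.

0.1906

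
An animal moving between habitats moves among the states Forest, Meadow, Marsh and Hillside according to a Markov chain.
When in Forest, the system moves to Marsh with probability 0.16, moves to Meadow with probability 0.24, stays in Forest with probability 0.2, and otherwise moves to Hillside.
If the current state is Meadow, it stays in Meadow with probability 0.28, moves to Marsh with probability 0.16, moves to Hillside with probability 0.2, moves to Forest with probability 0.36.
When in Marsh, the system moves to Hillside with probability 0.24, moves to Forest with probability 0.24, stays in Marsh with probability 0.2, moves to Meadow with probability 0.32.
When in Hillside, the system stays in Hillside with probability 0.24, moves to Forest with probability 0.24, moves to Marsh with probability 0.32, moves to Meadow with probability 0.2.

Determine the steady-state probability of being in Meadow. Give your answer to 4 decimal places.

Let the stationary distribution be π with π = πP and π_1 + π_2 + π_3 + π_4 = 1.
π_1 = 0.2·π_1 + 0.36·π_2 + 0.24·π_3 + 0.24·π_4
π_2 = 0.24·π_1 + 0.28·π_2 + 0.32·π_3 + 0.2·π_4
π_3 = 0.16·π_1 + 0.16·π_2 + 0.2·π_3 + 0.32·π_4
Solving with the normalization constraint gives π = (0.2603, 0.2563, 0.2119, 0.2714).
So the stationary probability of Meadow is 0.2563.

0.2563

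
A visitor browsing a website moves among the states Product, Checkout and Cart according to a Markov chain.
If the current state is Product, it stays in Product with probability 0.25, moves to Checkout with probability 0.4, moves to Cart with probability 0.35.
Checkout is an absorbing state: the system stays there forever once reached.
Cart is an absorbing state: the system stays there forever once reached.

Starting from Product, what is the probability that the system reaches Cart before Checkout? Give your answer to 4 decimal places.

0.4667

Let h(s) be the probability of absorption at Cart starting from transient state s. Then h(Cart) = 1 and h(Checkout) = 0. By first-step analysis:
h(Product) = 0.25·h(Product) + 0.4·0 + 0.35·1
Solving: h(Product) = 0.4667.
Starting from Product, the probability is 0.4667.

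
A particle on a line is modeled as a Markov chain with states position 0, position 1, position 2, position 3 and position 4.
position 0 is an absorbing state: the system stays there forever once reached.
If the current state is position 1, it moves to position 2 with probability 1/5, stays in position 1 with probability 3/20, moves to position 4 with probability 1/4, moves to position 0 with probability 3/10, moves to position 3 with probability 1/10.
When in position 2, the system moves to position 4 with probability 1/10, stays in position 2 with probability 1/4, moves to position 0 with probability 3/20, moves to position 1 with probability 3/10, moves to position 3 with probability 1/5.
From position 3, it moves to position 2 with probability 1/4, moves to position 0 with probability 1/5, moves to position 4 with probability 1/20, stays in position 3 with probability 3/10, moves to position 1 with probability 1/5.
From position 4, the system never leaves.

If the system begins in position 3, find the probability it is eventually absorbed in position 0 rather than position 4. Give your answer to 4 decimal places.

0.6668

Let h(s) be the probability of absorption at position 0 starting from transient state s. Then h(position 0) = 1 and h(position 4) = 0. By first-step analysis:
h(position 1) = 0.3·1 + 0.15·h(position 1) + 0.2·h(position 2) + 0.1·h(position 3) + 0.25·0
h(position 2) = 0.15·1 + 0.3·h(position 1) + 0.25·h(position 2) + 0.2·h(position 3) + 0.1·0
h(position 3) = 0.2·1 + 0.2·h(position 1) + 0.25·h(position 2) + 0.3·h(position 3) + 0.05·0
Solving: h(position 1) = 0.5743, h(position 2) = 0.6075, h(position 3) = 0.6668.
Starting from position 3, the probability is 0.6668.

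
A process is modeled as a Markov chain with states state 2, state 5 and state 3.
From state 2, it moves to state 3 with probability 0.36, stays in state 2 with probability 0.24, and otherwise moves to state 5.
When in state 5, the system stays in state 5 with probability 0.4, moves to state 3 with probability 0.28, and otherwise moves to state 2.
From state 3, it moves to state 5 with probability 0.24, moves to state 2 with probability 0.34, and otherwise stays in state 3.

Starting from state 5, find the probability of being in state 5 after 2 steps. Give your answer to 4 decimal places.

Sum over the intermediate state after 1 step:
P = P(state 5→state 2)·P(state 2→state 5) + P(state 5→state 5)·P(state 5→state 5) + P(state 5→state 3)·P(state 3→state 5)
  = 0.32×0.4 + 0.4×0.4 + 0.28×0.24
  = 0.1280 + 0.1600 + 0.0672 = 0.3552

0.3552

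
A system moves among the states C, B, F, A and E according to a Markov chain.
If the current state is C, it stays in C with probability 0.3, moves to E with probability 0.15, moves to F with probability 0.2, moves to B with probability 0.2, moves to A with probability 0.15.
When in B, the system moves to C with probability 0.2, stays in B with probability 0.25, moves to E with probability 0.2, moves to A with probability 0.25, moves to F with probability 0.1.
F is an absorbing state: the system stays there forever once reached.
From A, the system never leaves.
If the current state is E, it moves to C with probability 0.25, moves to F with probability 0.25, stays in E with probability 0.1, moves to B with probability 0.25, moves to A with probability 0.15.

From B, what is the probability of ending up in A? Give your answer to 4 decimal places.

0.5848

Let h(s) be the probability of absorption at A starting from transient state s. Then h(A) = 1 and h(F) = 0. By first-step analysis:
h(C) = 0.3·h(C) + 0.2·h(B) + 0.2·0 + 0.15·1 + 0.15·h(E)
h(B) = 0.2·h(C) + 0.25·h(B) + 0.1·0 + 0.25·1 + 0.2·h(E)
h(E) = 0.25·h(C) + 0.25·h(B) + 0.25·0 + 0.15·1 + 0.1·h(E)
Solving: h(C) = 0.4805, h(B) = 0.5848, h(E) = 0.4626.
Starting from B, the probability is 0.5848.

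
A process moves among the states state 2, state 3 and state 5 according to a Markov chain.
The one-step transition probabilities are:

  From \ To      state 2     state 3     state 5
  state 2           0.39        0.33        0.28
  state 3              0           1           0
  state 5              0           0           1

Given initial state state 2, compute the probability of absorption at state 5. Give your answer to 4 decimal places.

Let h(s) be the probability of absorption at state 5 starting from transient state s. Then h(state 5) = 1 and h(state 3) = 0. By first-step analysis:
h(state 2) = 0.39·h(state 2) + 0.33·0 + 0.28·1
Solving: h(state 2) = 0.4590.
Starting from state 2, the probability is 0.4590.

0.4590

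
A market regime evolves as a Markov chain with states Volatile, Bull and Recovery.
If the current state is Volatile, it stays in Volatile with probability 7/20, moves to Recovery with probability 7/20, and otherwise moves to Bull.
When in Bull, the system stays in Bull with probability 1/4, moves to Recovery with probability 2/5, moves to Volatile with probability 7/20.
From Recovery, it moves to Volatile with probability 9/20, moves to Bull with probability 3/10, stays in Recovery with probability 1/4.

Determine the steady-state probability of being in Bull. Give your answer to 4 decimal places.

Let the stationary distribution be π with π = πP and π_1 + π_2 + π_3 = 1.
π_1 = 0.35·π_1 + 0.35·π_2 + 0.45·π_3
π_2 = 0.3·π_1 + 0.25·π_2 + 0.3·π_3
Solving with the normalization constraint gives π = (0.3831, 0.2857, 0.3312).
So the stationary probability of Bull is 0.2857.

0.2857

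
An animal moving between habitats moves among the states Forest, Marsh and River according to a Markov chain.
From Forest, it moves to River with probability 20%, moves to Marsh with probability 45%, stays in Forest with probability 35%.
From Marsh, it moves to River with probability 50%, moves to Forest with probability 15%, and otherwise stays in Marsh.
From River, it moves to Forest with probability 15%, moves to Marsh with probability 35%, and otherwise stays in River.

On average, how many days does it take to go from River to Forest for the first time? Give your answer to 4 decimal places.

6.6667

Let t(s) be the expected number of days to first reach Forest from state s, with t(Forest) = 0. Conditioning on the first day:
t(Marsh) = 1 + 0.35·t(Marsh) + 0.5·t(River)
t(River) = 1 + 0.35·t(Marsh) + 0.5·t(River)
Solving: t(Marsh) = 6.6667, t(River) = 6.6667.
Expected days from River to Forest: 6.6667.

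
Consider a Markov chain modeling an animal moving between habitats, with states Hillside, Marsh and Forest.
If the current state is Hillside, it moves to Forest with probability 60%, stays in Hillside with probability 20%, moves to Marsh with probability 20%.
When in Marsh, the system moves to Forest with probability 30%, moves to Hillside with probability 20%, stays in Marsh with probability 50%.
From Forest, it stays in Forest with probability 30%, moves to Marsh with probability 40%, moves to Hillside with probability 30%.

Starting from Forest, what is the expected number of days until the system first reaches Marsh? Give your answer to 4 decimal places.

2.8947

Let t(s) be the expected number of days to first reach Marsh from state s, with t(Marsh) = 0. Conditioning on the first day:
t(Hillside) = 1 + 0.2·t(Hillside) + 0.6·t(Forest)
t(Forest) = 1 + 0.3·t(Hillside) + 0.3·t(Forest)
Solving: t(Hillside) = 3.4211, t(Forest) = 2.8947.
Expected days from Forest to Marsh: 2.8947.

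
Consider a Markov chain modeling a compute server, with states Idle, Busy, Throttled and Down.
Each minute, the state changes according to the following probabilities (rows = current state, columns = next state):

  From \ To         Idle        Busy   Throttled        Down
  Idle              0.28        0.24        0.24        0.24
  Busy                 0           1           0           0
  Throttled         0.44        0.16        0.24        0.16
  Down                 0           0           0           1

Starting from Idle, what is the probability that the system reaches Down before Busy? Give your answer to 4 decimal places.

0.5000

Let h(s) be the probability of absorption at Down starting from transient state s. Then h(Down) = 1 and h(Busy) = 0. By first-step analysis:
h(Idle) = 0.28·h(Idle) + 0.24·0 + 0.24·h(Throttled) + 0.24·1
h(Throttled) = 0.44·h(Idle) + 0.16·0 + 0.24·h(Throttled) + 0.16·1
Solving: h(Idle) = 0.5000, h(Throttled) = 0.5000.
Starting from Idle, the probability is 0.5000.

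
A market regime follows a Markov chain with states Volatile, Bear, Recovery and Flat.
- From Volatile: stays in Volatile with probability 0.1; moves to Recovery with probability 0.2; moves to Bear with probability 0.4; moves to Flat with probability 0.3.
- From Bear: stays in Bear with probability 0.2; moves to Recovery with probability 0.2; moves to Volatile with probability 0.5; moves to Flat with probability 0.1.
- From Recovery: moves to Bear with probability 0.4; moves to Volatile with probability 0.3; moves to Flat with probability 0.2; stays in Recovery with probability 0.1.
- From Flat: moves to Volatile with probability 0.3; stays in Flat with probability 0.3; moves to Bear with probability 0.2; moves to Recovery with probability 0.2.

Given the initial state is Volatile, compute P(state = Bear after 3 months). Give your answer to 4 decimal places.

Propagate the distribution vector 3 months from Volatile.
After 0 months: (1.0000, 0.0000, 0.0000, 0.0000)
After 1 month: (0.1000, 0.4000, 0.2000, 0.3000)
After 2 months: (0.3600, 0.2600, 0.1800, 0.2000)
After 3 months: (0.2800, 0.3080, 0.1820, 0.2300)
P(in Bear after 3 months) = 0.3080

0.3080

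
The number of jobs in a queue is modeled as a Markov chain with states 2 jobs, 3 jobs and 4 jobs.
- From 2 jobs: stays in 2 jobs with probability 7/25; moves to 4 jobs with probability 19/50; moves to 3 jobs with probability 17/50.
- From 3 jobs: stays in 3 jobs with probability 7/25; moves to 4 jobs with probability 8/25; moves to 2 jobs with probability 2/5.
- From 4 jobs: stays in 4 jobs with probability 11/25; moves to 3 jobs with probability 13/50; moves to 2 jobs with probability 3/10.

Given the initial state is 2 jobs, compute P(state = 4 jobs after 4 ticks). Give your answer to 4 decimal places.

Propagate the distribution vector 4 ticks from 2 jobs.
After 0 ticks: (1.0000, 0.0000, 0.0000)
After 1 tick: (0.2800, 0.3400, 0.3800)
After 2 ticks: (0.3284, 0.2892, 0.3824)
After 3 ticks: (0.3224, 0.2921, 0.3856)
After 4 ticks: (0.3228, 0.2916, 0.3856)
P(in 4 jobs after 4 ticks) = 0.3856

0.3856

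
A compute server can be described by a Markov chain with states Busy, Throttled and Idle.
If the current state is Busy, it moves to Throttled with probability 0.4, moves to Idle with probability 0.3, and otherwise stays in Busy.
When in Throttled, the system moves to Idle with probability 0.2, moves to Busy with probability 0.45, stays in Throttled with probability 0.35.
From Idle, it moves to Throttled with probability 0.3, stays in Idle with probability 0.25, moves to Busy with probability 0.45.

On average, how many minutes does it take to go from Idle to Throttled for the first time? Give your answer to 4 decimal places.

Let t(s) be the expected number of minutes to first reach Throttled from state s, with t(Throttled) = 0. Conditioning on the first minute:
t(Busy) = 1 + 0.3·t(Busy) + 0.3·t(Idle)
t(Idle) = 1 + 0.45·t(Busy) + 0.25·t(Idle)
Solving: t(Busy) = 2.6923, t(Idle) = 2.9487.
Expected minutes from Idle to Throttled: 2.9487.

2.9487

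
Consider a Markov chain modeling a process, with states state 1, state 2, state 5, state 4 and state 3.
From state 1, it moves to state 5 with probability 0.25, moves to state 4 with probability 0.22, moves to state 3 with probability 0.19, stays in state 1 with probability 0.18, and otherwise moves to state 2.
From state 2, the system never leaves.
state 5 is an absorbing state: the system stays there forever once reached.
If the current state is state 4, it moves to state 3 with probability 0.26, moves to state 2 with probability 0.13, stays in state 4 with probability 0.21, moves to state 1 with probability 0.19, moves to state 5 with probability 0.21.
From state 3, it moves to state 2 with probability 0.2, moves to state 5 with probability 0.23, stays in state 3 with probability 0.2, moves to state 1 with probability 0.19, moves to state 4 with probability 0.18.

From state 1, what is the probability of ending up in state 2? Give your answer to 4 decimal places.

Let h(s) be the probability of absorption at state 2 starting from transient state s. Then h(state 2) = 1 and h(state 5) = 0. By first-step analysis:
h(state 1) = 0.18·h(state 1) + 0.16·1 + 0.25·0 + 0.22·h(state 4) + 0.19·h(state 3)
h(state 4) = 0.19·h(state 1) + 0.13·1 + 0.21·0 + 0.21·h(state 4) + 0.26·h(state 3)
h(state 3) = 0.19·h(state 1) + 0.2·1 + 0.23·0 + 0.18·h(state 4) + 0.2·h(state 3)
Solving: h(state 1) = 0.4055, h(state 4) = 0.4061, h(state 3) = 0.4377.
Starting from state 1, the probability is 0.4055.

0.4055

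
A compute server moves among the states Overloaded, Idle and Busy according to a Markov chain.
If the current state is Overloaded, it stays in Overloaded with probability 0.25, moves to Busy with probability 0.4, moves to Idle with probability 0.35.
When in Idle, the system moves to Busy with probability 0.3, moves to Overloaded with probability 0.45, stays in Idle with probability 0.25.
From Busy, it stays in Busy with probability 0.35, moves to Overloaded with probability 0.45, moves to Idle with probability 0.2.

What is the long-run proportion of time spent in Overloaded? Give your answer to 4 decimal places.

0.3750

Let the stationary distribution be π with π = πP and π_1 + π_2 + π_3 = 1.
π_1 = 0.25·π_1 + 0.45·π_2 + 0.45·π_3
π_2 = 0.35·π_1 + 0.25·π_2 + 0.2·π_3
Solving with the normalization constraint gives π = (0.3750, 0.2697, 0.3553).
So the stationary probability of Overloaded is 0.3750.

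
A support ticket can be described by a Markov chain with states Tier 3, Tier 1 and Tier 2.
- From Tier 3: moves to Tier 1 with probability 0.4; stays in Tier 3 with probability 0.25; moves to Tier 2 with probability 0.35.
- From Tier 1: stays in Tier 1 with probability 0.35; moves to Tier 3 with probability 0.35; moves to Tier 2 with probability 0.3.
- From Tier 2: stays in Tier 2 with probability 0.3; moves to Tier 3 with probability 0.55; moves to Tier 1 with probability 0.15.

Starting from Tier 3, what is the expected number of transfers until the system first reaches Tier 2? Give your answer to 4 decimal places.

Let t(s) be the expected number of transfers to first reach Tier 2 from state s, with t(Tier 2) = 0. Conditioning on the first transfer:
t(Tier 3) = 1 + 0.25·t(Tier 3) + 0.4·t(Tier 1)
t(Tier 1) = 1 + 0.35·t(Tier 3) + 0.35·t(Tier 1)
Solving: t(Tier 3) = 3.0216, t(Tier 1) = 3.1655.
Expected transfers from Tier 3 to Tier 2: 3.0216.

3.0216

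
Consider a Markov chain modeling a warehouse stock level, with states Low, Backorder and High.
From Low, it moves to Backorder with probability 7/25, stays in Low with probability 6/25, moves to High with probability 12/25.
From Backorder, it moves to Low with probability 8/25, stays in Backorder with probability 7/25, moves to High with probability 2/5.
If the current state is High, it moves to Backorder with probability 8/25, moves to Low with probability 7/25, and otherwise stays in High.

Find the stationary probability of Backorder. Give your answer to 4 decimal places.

Let the stationary distribution be π with π = πP and π_1 + π_2 + π_3 = 1.
π_1 = 0.24·π_1 + 0.32·π_2 + 0.28·π_3
π_2 = 0.28·π_1 + 0.28·π_2 + 0.32·π_3
Solving with the normalization constraint gives π = (0.2806, 0.2969, 0.4225).
So the stationary probability of Backorder is 0.2969.

0.2969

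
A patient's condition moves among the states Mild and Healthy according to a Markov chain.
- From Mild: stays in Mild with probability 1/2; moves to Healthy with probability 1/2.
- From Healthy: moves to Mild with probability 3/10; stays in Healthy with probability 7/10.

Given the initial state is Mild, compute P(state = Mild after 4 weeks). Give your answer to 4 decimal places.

Propagate the distribution vector 4 weeks from Mild.
After 0 weeks: (1.0000, 0.0000)
After 1 week: (0.5000, 0.5000)
After 2 weeks: (0.4000, 0.6000)
After 3 weeks: (0.3800, 0.6200)
After 4 weeks: (0.3760, 0.6240)
P(in Mild after 4 weeks) = 0.3760

0.3760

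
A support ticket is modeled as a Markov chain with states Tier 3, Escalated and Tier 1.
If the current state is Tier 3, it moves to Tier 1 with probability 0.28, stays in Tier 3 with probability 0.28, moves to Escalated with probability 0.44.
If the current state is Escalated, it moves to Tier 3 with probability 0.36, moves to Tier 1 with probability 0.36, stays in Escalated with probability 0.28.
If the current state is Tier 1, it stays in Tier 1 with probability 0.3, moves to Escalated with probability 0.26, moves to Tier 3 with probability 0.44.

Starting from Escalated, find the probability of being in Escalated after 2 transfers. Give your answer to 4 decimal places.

0.3304

Sum over the intermediate state after 1 transfer:
P = P(Escalated→Tier 3)·P(Tier 3→Escalated) + P(Escalated→Escalated)·P(Escalated→Escalated) + P(Escalated→Tier 1)·P(Tier 1→Escalated)
  = 0.36×0.44 + 0.28×0.28 + 0.36×0.26
  = 0.1584 + 0.0784 + 0.0936 = 0.3304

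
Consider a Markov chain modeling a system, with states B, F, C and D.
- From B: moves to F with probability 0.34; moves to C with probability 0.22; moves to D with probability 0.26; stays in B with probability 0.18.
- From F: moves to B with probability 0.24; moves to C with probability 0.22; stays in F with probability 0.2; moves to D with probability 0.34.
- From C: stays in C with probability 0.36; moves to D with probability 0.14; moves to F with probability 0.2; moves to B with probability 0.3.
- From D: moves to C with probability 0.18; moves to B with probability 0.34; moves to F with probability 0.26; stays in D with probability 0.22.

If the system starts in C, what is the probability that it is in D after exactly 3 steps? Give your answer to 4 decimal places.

0.2392

Propagate the distribution vector 3 steps from C.
After 0 steps: (0.0000, 0.0000, 1.0000, 0.0000)
After 1 step: (0.3000, 0.2000, 0.3600, 0.1400)
After 2 steps: (0.2576, 0.2504, 0.2648, 0.2272)
After 3 steps: (0.2632, 0.2497, 0.2480, 0.2392)
P(in D after 3 steps) = 0.2392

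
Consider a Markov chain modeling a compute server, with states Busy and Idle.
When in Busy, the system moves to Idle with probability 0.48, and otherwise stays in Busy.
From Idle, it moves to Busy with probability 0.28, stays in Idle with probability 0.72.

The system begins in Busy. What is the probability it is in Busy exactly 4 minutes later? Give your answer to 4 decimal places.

0.3705

Propagate the distribution vector 4 minutes from Busy.
After 0 minutes: (1.0000, 0.0000)
After 1 minute: (0.5200, 0.4800)
After 2 minutes: (0.4048, 0.5952)
After 3 minutes: (0.3772, 0.6228)
After 4 minutes: (0.3705, 0.6295)
P(in Busy after 4 minutes) = 0.3705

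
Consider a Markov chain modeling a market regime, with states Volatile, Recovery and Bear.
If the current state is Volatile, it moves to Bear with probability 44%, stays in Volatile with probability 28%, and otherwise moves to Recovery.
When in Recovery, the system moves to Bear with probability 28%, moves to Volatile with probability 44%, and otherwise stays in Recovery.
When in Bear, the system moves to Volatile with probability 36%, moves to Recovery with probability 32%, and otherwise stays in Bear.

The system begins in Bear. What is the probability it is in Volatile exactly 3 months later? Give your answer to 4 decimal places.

Propagate the distribution vector 3 months from Bear.
After 0 months: (0.0000, 0.0000, 1.0000)
After 1 month: (0.3600, 0.3200, 0.3200)
After 2 months: (0.3568, 0.2928, 0.3504)
After 3 months: (0.3549, 0.2940, 0.3511)
P(in Volatile after 3 months) = 0.3549

0.3549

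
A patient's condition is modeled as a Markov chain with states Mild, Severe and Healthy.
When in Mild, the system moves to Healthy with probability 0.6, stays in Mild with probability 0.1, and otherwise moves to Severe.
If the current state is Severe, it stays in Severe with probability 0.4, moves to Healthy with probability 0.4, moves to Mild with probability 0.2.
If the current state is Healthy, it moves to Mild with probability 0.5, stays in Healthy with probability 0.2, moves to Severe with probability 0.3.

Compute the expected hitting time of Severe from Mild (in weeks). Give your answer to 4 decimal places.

3.3333

Let t(s) be the expected number of weeks to first reach Severe from state s, with t(Severe) = 0. Conditioning on the first week:
t(Mild) = 1 + 0.1·t(Mild) + 0.6·t(Healthy)
t(Healthy) = 1 + 0.5·t(Mild) + 0.2·t(Healthy)
Solving: t(Mild) = 3.3333, t(Healthy) = 3.3333.
Expected weeks from Mild to Severe: 3.3333.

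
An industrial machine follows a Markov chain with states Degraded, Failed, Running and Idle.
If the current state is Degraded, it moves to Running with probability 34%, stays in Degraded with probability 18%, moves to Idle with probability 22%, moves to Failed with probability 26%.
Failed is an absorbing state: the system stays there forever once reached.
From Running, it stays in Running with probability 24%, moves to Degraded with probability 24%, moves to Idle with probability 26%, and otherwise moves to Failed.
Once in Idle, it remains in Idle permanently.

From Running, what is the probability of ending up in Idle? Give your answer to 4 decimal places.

Let h(s) be the probability of absorption at Idle starting from transient state s. Then h(Idle) = 1 and h(Failed) = 0. By first-step analysis:
h(Degraded) = 0.18·h(Degraded) + 0.26·0 + 0.34·h(Running) + 0.22·1
h(Running) = 0.24·h(Degraded) + 0.26·0 + 0.24·h(Running) + 0.26·1
Solving: h(Degraded) = 0.4719, h(Running) = 0.4911.
Starting from Running, the probability is 0.4911.

0.4911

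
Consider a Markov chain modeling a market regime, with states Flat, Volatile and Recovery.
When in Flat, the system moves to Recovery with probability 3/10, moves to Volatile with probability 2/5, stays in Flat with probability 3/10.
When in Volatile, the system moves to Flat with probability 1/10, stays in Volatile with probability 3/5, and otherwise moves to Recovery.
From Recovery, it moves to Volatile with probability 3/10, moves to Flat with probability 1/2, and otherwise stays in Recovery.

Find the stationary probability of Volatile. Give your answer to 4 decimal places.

0.4659

Let the stationary distribution be π with π = πP and π_1 + π_2 + π_3 = 1.
π_1 = 0.3·π_1 + 0.1·π_2 + 0.5·π_3
π_2 = 0.4·π_1 + 0.6·π_2 + 0.3·π_3
Solving with the normalization constraint gives π = (0.2614, 0.4659, 0.2727).
So the stationary probability of Volatile is 0.4659.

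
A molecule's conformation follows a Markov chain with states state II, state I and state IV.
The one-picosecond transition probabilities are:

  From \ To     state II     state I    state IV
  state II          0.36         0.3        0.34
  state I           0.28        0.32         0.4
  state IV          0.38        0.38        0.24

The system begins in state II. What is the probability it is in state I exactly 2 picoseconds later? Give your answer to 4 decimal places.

Sum over the intermediate state after 1 picosecond:
P = P(state II→state II)·P(state II→state I) + P(state II→state I)·P(state I→state I) + P(state II→state IV)·P(state IV→state I)
  = 0.36×0.3 + 0.3×0.32 + 0.34×0.38
  = 0.1080 + 0.0960 + 0.1292 = 0.3332

0.3332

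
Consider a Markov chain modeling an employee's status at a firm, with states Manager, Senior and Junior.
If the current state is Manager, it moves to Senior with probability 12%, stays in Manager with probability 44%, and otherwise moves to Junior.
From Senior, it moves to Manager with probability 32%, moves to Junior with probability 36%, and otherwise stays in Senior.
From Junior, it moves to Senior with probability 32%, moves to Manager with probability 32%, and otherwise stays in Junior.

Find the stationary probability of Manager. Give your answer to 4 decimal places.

Let the stationary distribution be π with π = πP and π_1 + π_2 + π_3 = 1.
π_1 = 0.44·π_1 + 0.32·π_2 + 0.32·π_3
π_2 = 0.12·π_1 + 0.32·π_2 + 0.32·π_3
Solving with the normalization constraint gives π = (0.3636, 0.2473, 0.3891).
So the stationary probability of Manager is 0.3636.

0.3636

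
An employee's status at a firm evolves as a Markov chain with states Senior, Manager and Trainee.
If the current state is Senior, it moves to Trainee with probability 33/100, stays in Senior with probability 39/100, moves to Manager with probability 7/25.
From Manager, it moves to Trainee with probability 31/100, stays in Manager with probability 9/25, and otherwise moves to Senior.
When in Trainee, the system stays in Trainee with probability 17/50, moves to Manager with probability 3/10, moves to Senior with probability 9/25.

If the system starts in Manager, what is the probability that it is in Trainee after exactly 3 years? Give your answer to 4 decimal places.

Propagate the distribution vector 3 years from Manager.
After 0 years: (0.0000, 1.0000, 0.0000)
After 1 year: (0.3300, 0.3600, 0.3100)
After 2 years: (0.3591, 0.3150, 0.3259)
After 3 years: (0.3613, 0.3117, 0.3270)
P(in Trainee after 3 years) = 0.3270

0.3270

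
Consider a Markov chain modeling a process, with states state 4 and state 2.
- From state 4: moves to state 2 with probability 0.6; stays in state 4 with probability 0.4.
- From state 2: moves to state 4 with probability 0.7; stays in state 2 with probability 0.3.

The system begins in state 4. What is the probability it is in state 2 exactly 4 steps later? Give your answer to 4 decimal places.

Propagate the distribution vector 4 steps from state 4.
After 0 steps: (1.0000, 0.0000)
After 1 step: (0.4000, 0.6000)
After 2 steps: (0.5800, 0.4200)
After 3 steps: (0.5260, 0.4740)
After 4 steps: (0.5422, 0.4578)
P(in state 2 after 4 steps) = 0.4578

0.4578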